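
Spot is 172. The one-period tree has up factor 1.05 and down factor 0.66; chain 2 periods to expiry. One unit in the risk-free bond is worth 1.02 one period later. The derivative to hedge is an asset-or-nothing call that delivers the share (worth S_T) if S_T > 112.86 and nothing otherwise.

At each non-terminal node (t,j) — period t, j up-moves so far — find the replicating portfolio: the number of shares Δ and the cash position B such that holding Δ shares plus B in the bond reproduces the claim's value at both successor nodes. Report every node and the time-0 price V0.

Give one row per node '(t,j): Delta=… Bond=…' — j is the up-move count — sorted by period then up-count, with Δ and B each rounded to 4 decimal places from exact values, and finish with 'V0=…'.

(0,0): Delta=1.0842 Bond=-14.9141
(1,0): Delta=2.6923 Bond=-197.7611
(1,1): Delta=1.0000 Bond=0.0000
V0=171.5739

Since d<R<u, set p* = (R−d)/(u−d) = 0.9231; price each node as the discounted p*-expectation of its children.
Terminal payoffs: V(2,0)=0.0000, V(2,1)=119.1960, V(2,2)=189.6300
  t=1,j=0: stock 113.5200 → up 119.1960 (V=119.1960), down 74.9232 (V=0.0000). Price 107.8697; hedge Δ=2.6923, bond B=-197.7611.
  t=1,j=1: stock 180.6000 → up 189.6300 (V=189.6300), down 119.1960 (V=119.1960). Price 180.6000; hedge Δ=1.0000, bond B=0.0000.
  t=0,j=0: stock 172.0000 → up 180.6000 (V=180.6000), down 113.5200 (V=107.8697). Price 171.5739; hedge Δ=1.0842, bond B=-14.9141.
The time-0 hedge costs 171.5739, which is the no-arbitrage price.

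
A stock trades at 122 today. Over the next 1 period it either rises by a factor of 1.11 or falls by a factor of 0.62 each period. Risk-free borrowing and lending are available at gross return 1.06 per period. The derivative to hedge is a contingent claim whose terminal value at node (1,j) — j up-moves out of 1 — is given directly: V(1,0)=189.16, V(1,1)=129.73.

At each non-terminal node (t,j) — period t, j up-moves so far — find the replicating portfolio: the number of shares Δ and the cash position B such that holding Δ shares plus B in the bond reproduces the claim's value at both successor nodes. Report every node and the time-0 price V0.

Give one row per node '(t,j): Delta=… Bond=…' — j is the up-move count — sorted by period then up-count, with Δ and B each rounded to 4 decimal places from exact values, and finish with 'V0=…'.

Risk-neutral probability p* = (R−d)/(u−d) = (1.06−0.62)/(1.11−0.62) = 0.8980.
Payoff layer (t=1): V(1,0)=189.1600, V(1,1)=129.7300
Node (0,0) S=122.0000: V=(p*·129.7300+(1−p*)·189.1600)/1.06=128.1078; Δ=(129.7300−189.1600)/(135.4200−75.6400)=-0.9941; B=V−Δ·S=249.3935
Self-financing check: at every node Δ·S+B equals the discounted successor values.

(0,0): Delta=-0.9941 Bond=249.3935
V0=128.1078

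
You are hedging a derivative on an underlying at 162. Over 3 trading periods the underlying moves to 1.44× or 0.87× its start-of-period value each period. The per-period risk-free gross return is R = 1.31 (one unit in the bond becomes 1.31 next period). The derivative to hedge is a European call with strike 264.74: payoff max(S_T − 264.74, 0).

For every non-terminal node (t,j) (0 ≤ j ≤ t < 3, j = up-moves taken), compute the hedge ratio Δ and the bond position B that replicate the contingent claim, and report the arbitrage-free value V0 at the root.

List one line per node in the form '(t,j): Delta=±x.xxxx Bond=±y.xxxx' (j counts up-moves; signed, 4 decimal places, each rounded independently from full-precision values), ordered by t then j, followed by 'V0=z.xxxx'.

Under the risk-neutral measure, an up-move has probability p* = (R−d)/(u−d) = 0.7719 and values discount at R = 1.31.
Terminal payoffs: V(3,0)=0.0000, V(3,1)=0.0000, V(3,2)=27.5132, V(3,3)=218.9894
(2,0): S=122.6178. Δ = (V_up−V_dn)/(S_up−S_dn) = (0.0000−0.0000)/(176.5696−106.6775) = 0.0000. V = [p*·0.0000 + (1−p*)·0.0000]/1.31 = 0.0000. B = V − Δ·S = 0.0000.
(2,1): S=202.9536. Δ = (V_up−V_dn)/(S_up−S_dn) = (27.5132−0.0000)/(292.2532−176.5696) = 0.2378. V = [p*·27.5132 + (1−p*)·0.0000]/1.31 = 16.2124. B = V − Δ·S = -32.0563.
(2,2): S=335.9232. Δ = (V_up−V_dn)/(S_up−S_dn) = (218.9894−27.5132)/(483.7294−292.2532) = 1.0000. V = [p*·218.9894 + (1−p*)·27.5132]/1.31 = 133.8316. B = V − Δ·S = -202.0916.
(1,0): S=140.9400. Δ = (V_up−V_dn)/(S_up−S_dn) = (16.2124−0.0000)/(202.9536−122.6178) = 0.2018. V = [p*·16.2124 + (1−p*)·0.0000]/1.31 = 9.5533. B = V − Δ·S = -18.8895.
(1,1): S=233.2800. Δ = (V_up−V_dn)/(S_up−S_dn) = (133.8316−16.2124)/(335.9232−202.9536) = 0.8846. V = [p*·133.8316 + (1−p*)·16.2124]/1.31 = 81.6841. B = V − Δ·S = -124.6654.
(0,0): S=162.0000. Δ = (V_up−V_dn)/(S_up−S_dn) = (81.6841−9.5533)/(233.2800−140.9400) = 0.7811. V = [p*·81.6841 + (1−p*)·9.5533]/1.31 = 49.7963. B = V − Δ·S = -76.7489.
Root portfolio cost Δ·162+B reproduces V0=49.7963.

(0,0): Delta=0.7811 Bond=-76.7489
(1,0): Delta=0.2018 Bond=-18.8895
(1,1): Delta=0.8846 Bond=-124.6654
(2,0): Delta=0.0000 Bond=0.0000
(2,1): Delta=0.2378 Bond=-32.0563
(2,2): Delta=1.0000 Bond=-202.0916
V0=49.7963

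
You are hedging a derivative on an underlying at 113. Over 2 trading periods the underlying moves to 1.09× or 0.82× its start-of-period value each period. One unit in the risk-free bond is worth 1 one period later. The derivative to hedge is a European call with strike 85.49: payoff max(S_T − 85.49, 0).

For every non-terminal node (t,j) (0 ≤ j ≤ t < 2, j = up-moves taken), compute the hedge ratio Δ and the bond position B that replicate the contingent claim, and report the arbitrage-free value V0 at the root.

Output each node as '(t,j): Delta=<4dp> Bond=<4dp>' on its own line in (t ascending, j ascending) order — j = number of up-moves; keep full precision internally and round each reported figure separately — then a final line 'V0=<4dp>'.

Under the risk-neutral measure, an up-move has probability p* = (R−d)/(u−d) = 0.6667 and values discount at R = 1.
Terminal values V(2,·): V(2,0)=0.0000, V(2,1)=15.5094, V(2,2)=48.7653
(1,0): S=92.6600. Δ = (V_up−V_dn)/(S_up−S_dn) = (15.5094−0.0000)/(100.9994−75.9812) = 0.6199. V = [p*·15.5094 + (1−p*)·0.0000]/1 = 10.3396. B = V − Δ·S = -47.1026.
(1,1): S=123.1700. Δ = (V_up−V_dn)/(S_up−S_dn) = (48.7653−15.5094)/(134.2553−100.9994) = 1.0000. V = [p*·48.7653 + (1−p*)·15.5094]/1 = 37.6800. B = V − Δ·S = -85.4900.
(0,0): S=113.0000. Δ = (V_up−V_dn)/(S_up−S_dn) = (37.6800−10.3396)/(123.1700−92.6600) = 0.8961. V = [p*·37.6800 + (1−p*)·10.3396]/1 = 28.5665. B = V − Δ·S = -72.6942.
The time-0 hedge costs 28.5665, which is the no-arbitrage price.

(0,0): Delta=0.8961 Bond=-72.6942
(1,0): Delta=0.6199 Bond=-47.1026
(1,1): Delta=1.0000 Bond=-85.4900
V0=28.5665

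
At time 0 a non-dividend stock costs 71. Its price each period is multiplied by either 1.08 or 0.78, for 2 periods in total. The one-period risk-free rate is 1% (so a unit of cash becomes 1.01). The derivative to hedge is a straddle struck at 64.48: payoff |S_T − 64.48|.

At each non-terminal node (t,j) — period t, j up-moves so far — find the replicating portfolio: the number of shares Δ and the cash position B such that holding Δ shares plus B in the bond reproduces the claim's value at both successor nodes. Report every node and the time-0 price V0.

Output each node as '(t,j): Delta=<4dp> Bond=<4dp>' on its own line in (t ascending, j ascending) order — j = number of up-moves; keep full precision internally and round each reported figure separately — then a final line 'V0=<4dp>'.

Risk-neutral probability p* = (R−d)/(u−d) = (1.01−0.78)/(1.08−0.78) = 0.7667.
At expiry t=2: V(2,0)=21.2836, V(2,1)=4.6696, V(2,2)=18.3344
Node (1,0) S=55.3800: V=(p*·4.6696+(1−p*)·21.2836)/1.01=8.4616; Δ=(4.6696−21.2836)/(59.8104−43.1964)=-1.0000; B=V−Δ·S=63.8416
Node (1,1) S=76.6800: V=(p*·18.3344+(1−p*)·4.6696)/1.01=14.9960; Δ=(18.3344−4.6696)/(82.8144−59.8104)=0.5940; B=V−Δ·S=-30.5533
Node (0,0) S=71.0000: V=(p*·14.9960+(1−p*)·8.4616)/1.01=13.3379; Δ=(14.9960−8.4616)/(76.6800−55.3800)=0.3068; B=V−Δ·S=-8.4434
Each (Δ,B) replicates both successor values, so the strategy is self-financing and V0 is arbitrage-free.

(0,0): Delta=0.3068 Bond=-8.4434
(1,0): Delta=-1.0000 Bond=63.8416
(1,1): Delta=0.5940 Bond=-30.5533
V0=13.3379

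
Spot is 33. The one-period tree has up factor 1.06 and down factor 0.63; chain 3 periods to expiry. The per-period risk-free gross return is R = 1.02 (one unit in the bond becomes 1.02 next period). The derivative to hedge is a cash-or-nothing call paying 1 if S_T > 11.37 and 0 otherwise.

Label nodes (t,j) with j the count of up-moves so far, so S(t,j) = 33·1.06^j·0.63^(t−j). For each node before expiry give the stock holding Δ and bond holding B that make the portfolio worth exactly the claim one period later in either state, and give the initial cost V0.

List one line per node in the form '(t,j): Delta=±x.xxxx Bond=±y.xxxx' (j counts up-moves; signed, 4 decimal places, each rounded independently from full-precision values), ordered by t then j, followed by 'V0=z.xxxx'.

(0,0): Delta=0.0006 Bond=0.9222
(1,0): Delta=0.0102 Bond=0.7408
(1,1): Delta=0.0000 Bond=0.9612
(2,0): Delta=0.1776 Bond=-1.4364
(2,1): Delta=0.0000 Bond=0.9804
(2,2): Delta=0.0000 Bond=0.9804
V0=0.9416

No-arbitrage ⇒ martingale measure with p* = (R−d)/(u−d) = 0.9070.
Payoff layer (t=3): V(3,0)=0.0000, V(3,1)=1.0000, V(3,2)=1.0000, V(3,3)=1.0000
Node (2,0) S=13.0977: V=(p*·1.0000+(1−p*)·0.0000)/1.02=0.8892; Δ=(1.0000−0.0000)/(13.8836−8.2516)=0.1776; B=V−Δ·S=-1.4364
Node (2,1) S=22.0374: V=(p*·1.0000+(1−p*)·1.0000)/1.02=0.9804; Δ=(1.0000−1.0000)/(23.3596−13.8836)=0.0000; B=V−Δ·S=0.9804
Node (2,2) S=37.0788: V=(p*·1.0000+(1−p*)·1.0000)/1.02=0.9804; Δ=(1.0000−1.0000)/(39.3035−23.3596)=0.0000; B=V−Δ·S=0.9804
Node (1,0) S=20.7900: V=(p*·0.9804+(1−p*)·0.8892)/1.02=0.9529; Δ=(0.9804−0.8892)/(22.0374−13.0977)=0.0102; B=V−Δ·S=0.7408
Node (1,1) S=34.9800: V=(p*·0.9804+(1−p*)·0.9804)/1.02=0.9612; Δ=(0.9804−0.9804)/(37.0788−22.0374)=0.0000; B=V−Δ·S=0.9612
Node (0,0) S=33.0000: V=(p*·0.9612+(1−p*)·0.9529)/1.02=0.9416; Δ=(0.9612−0.9529)/(34.9800−20.7900)=0.0006; B=V−Δ·S=0.9222
Self-financing check: at every node Δ·S+B equals the discounted successor values.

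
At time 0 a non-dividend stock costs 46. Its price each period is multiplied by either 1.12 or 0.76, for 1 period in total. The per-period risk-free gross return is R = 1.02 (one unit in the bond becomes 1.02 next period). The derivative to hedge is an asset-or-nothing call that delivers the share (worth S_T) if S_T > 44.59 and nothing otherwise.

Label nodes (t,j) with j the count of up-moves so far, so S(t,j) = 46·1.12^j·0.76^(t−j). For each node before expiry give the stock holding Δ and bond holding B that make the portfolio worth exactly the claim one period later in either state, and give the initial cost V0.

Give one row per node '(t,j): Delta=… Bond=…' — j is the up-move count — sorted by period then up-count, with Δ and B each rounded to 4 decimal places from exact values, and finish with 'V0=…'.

(0,0): Delta=3.1111 Bond=-106.6318
V0=36.4793

Since d<R<u, set p* = (R−d)/(u−d) = 0.7222; price each node as the discounted p*-expectation of its children.
Terminal values V(1,·): V(1,0)=0.0000, V(1,1)=51.5200
Node (0,0) S=46.0000: V=(p*·51.5200+(1−p*)·0.0000)/1.02=36.4793; Δ=(51.5200−0.0000)/(51.5200−34.9600)=3.1111; B=V−Δ·S=-106.6318
Check: Δ(0,0)·S0 + B(0,0) = 36.4793 = V0.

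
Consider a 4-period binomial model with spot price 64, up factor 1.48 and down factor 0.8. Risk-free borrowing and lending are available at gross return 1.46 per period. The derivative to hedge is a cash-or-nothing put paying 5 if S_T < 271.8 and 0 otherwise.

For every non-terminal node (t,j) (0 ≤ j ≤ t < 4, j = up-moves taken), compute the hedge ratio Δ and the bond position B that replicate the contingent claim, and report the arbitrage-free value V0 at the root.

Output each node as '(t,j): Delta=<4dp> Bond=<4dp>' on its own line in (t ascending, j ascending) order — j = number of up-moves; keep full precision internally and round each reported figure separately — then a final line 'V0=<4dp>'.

(0,0): Delta=-0.0338 Bond=2.2841
(1,0): Delta=0.0000 Bond=1.6066
(1,1): Delta=-0.0343 Bond=3.3872
(2,0): Delta=0.0000 Bond=2.3457
(2,1): Delta=0.0000 Bond=2.3457
(2,2): Delta=-0.0349 Bond=5.0241
(3,0): Delta=0.0000 Bond=3.4247
(3,1): Delta=0.0000 Bond=3.4247
(3,2): Delta=0.0000 Bond=3.4247
(3,3): Delta=-0.0354 Bond=7.4537
V0=0.1239

Under the risk-neutral measure, an up-move has probability p* = (R−d)/(u−d) = 0.9706 and values discount at R = 1.46.
Terminal payoffs: V(4,0)=5.0000, V(4,1)=5.0000, V(4,2)=5.0000, V(4,3)=5.0000, V(4,4)=0.0000
(3,0): S=32.7680. Δ = (V_up−V_dn)/(S_up−S_dn) = (5.0000−5.0000)/(48.4966−26.2144) = 0.0000. V = [p*·5.0000 + (1−p*)·5.0000]/1.46 = 3.4247. B = V − Δ·S = 3.4247.
(3,1): S=60.6208. Δ = (V_up−V_dn)/(S_up−S_dn) = (5.0000−5.0000)/(89.7188−48.4966) = 0.0000. V = [p*·5.0000 + (1−p*)·5.0000]/1.46 = 3.4247. B = V − Δ·S = 3.4247.
(3,2): S=112.1485. Δ = (V_up−V_dn)/(S_up−S_dn) = (5.0000−5.0000)/(165.9798−89.7188) = 0.0000. V = [p*·5.0000 + (1−p*)·5.0000]/1.46 = 3.4247. B = V − Δ·S = 3.4247.
(3,3): S=207.4747. Δ = (V_up−V_dn)/(S_up−S_dn) = (0.0000−5.0000)/(307.0625−165.9798) = -0.0354. V = [p*·0.0000 + (1−p*)·5.0000]/1.46 = 0.1007. B = V − Δ·S = 7.4537.
(2,0): S=40.9600. Δ = (V_up−V_dn)/(S_up−S_dn) = (3.4247−3.4247)/(60.6208−32.7680) = 0.0000. V = [p*·3.4247 + (1−p*)·3.4247]/1.46 = 2.3457. B = V − Δ·S = 2.3457.
(2,1): S=75.7760. Δ = (V_up−V_dn)/(S_up−S_dn) = (3.4247−3.4247)/(112.1485−60.6208) = 0.0000. V = [p*·3.4247 + (1−p*)·3.4247]/1.46 = 2.3457. B = V − Δ·S = 2.3457.
(2,2): S=140.1856. Δ = (V_up−V_dn)/(S_up−S_dn) = (0.1007−3.4247)/(207.4747−112.1485) = -0.0349. V = [p*·0.1007 + (1−p*)·3.4247]/1.46 = 0.1360. B = V − Δ·S = 5.0241.
(1,0): S=51.2000. Δ = (V_up−V_dn)/(S_up−S_dn) = (2.3457−2.3457)/(75.7760−40.9600) = 0.0000. V = [p*·2.3457 + (1−p*)·2.3457]/1.46 = 1.6066. B = V − Δ·S = 1.6066.
(1,1): S=94.7200. Δ = (V_up−V_dn)/(S_up−S_dn) = (0.1360−2.3457)/(140.1856−75.7760) = -0.0343. V = [p*·0.1360 + (1−p*)·2.3457]/1.46 = 0.1376. B = V − Δ·S = 3.3872.
(0,0): S=64.0000. Δ = (V_up−V_dn)/(S_up−S_dn) = (0.1376−1.6066)/(94.7200−51.2000) = -0.0338. V = [p*·0.1376 + (1−p*)·1.6066]/1.46 = 0.1239. B = V − Δ·S = 2.2841.
The time-0 hedge costs 0.1239, which is the no-arbitrage price.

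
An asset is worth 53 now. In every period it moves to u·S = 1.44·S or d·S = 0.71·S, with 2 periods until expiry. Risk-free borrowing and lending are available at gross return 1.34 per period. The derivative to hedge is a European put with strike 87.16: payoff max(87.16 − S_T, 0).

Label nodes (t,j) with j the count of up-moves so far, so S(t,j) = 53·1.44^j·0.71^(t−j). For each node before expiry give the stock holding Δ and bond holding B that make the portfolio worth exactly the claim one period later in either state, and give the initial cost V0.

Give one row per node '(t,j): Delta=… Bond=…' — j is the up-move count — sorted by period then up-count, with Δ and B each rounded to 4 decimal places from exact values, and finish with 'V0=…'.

Under the risk-neutral measure, an up-move has probability p* = (R−d)/(u−d) = 0.8630 and values discount at R = 1.34.
Terminal values V(2,·): V(2,0)=60.4427, V(2,1)=32.9728, V(2,2)=0.0000
Node (1,0) S=37.6300: V=(p*·32.9728+(1−p*)·60.4427)/1.34=27.4148; Δ=(32.9728−60.4427)/(54.1872−26.7173)=-1.0000; B=V−Δ·S=65.0448
Node (1,1) S=76.3200: V=(p*·0.0000+(1−p*)·32.9728)/1.34=3.3708; Δ=(0.0000−32.9728)/(109.9008−54.1872)=-0.5918; B=V−Δ·S=48.5390
Node (0,0) S=53.0000: V=(p*·3.3708+(1−p*)·27.4148)/1.34=4.9735; Δ=(3.3708−27.4148)/(76.3200−37.6300)=-0.6215; B=V−Δ·S=37.9105
Check: Δ(0,0)·S0 + B(0,0) = 4.9735 = V0.

(0,0): Delta=-0.6215 Bond=37.9105
(1,0): Delta=-1.0000 Bond=65.0448
(1,1): Delta=-0.5918 Bond=48.5390
V0=4.9735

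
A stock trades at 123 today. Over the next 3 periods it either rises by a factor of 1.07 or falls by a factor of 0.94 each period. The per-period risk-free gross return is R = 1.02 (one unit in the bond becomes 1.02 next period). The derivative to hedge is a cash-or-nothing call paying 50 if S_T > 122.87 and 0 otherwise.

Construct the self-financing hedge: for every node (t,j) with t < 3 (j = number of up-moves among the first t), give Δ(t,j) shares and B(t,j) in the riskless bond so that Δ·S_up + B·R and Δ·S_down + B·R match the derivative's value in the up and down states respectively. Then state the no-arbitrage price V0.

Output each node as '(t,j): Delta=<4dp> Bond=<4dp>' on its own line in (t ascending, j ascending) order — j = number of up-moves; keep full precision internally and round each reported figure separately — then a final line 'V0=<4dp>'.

Since d<R<u, set p* = (R−d)/(u−d) = 0.6154; price each node as the discounted p*-expectation of its children.
Terminal values V(3,·): V(3,0)=0.0000, V(3,1)=0.0000, V(3,2)=50.0000, V(3,3)=50.0000
  t=2,j=0: stock 108.6828 → up 116.2906 (V=0.0000), down 102.1618 (V=0.0000). Price 0.0000; hedge Δ=0.0000, bond B=0.0000.
  t=2,j=1: stock 123.7134 → up 132.3733 (V=50.0000), down 116.2906 (V=0.0000). Price 30.1659; hedge Δ=3.1089, bond B=-354.4495.
  t=2,j=2: stock 140.8227 → up 150.6803 (V=50.0000), down 132.3733 (V=50.0000). Price 49.0196; hedge Δ=0.0000, bond B=49.0196.
  t=1,j=0: stock 115.6200 → up 123.7134 (V=30.1659), down 108.6828 (V=0.0000). Price 18.1996; hedge Δ=2.0070, bond B=-213.8458.
  t=1,j=1: stock 131.6100 → up 140.8227 (V=49.0196), down 123.7134 (V=30.1659). Price 40.9492; hedge Δ=1.1020, bond B=-104.0792.
  t=0,j=0: stock 123.0000 → up 131.6100 (V=40.9492), down 115.6200 (V=18.1996). Price 31.5680; hedge Δ=1.4227, bond B=-143.4286.
Each (Δ,B) replicates both successor values, so the strategy is self-financing and V0 is arbitrage-free.

(0,0): Delta=1.4227 Bond=-143.4286
(1,0): Delta=2.0070 Bond=-213.8458
(1,1): Delta=1.1020 Bond=-104.0792
(2,0): Delta=0.0000 Bond=0.0000
(2,1): Delta=3.1089 Bond=-354.4495
(2,2): Delta=0.0000 Bond=49.0196
V0=31.5680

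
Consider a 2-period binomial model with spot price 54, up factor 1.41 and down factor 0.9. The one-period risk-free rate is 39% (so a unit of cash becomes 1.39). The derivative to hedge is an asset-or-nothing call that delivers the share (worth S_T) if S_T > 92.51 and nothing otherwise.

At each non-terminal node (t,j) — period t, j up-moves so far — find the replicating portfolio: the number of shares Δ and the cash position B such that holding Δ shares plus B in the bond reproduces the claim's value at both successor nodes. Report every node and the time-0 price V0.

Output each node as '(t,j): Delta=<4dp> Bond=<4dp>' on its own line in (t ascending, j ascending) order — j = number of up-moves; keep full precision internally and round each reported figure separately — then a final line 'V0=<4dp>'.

Since d<R<u, set p* = (R−d)/(u−d) = 0.9608; price each node as the discounted p*-expectation of its children.
At expiry t=2: V(2,0)=0.0000, V(2,1)=0.0000, V(2,2)=107.3574
  t=1,j=0: stock 48.6000 → up 68.5260 (V=0.0000), down 43.7400 (V=0.0000). Price 0.0000; hedge Δ=0.0000, bond B=0.0000.
  t=1,j=1: stock 76.1400 → up 107.3574 (V=107.3574), down 68.5260 (V=0.0000). Price 74.2067; hedge Δ=2.7647, bond B=-136.2980.
  t=0,j=0: stock 54.0000 → up 76.1400 (V=74.2067), down 48.6000 (V=0.0000). Price 51.2925; hedge Δ=2.6945, bond B=-94.2108.
The time-0 hedge costs 51.2925, which is the no-arbitrage price.

(0,0): Delta=2.6945 Bond=-94.2108
(1,0): Delta=0.0000 Bond=0.0000
(1,1): Delta=2.7647 Bond=-136.2980
V0=51.2925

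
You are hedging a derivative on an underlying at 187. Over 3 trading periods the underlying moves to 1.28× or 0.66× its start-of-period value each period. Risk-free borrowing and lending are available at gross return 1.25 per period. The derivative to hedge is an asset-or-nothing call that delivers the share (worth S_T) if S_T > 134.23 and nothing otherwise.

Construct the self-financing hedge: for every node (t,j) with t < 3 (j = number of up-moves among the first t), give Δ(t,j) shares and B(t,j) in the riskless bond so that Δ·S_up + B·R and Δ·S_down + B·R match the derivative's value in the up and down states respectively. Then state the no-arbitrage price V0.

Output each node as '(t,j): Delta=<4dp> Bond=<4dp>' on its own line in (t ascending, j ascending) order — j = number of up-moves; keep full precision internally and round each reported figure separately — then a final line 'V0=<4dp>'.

The replicating-portfolio and risk-neutral prices coincide; use p* = (1.25−0.66)/(1.28−0.66) = 0.9516 for the latter.
At expiry t=3: V(3,0)=0.0000, V(3,1)=0.0000, V(3,2)=202.2113, V(3,3)=392.1674
(2,0): S=81.4572. Δ = (V_up−V_dn)/(S_up−S_dn) = (0.0000−0.0000)/(104.2652−53.7618) = 0.0000. V = [p*·0.0000 + (1−p*)·0.0000]/1.25 = 0.0000. B = V − Δ·S = 0.0000.
(2,1): S=157.9776. Δ = (V_up−V_dn)/(S_up−S_dn) = (202.2113−0.0000)/(202.2113−104.2652) = 2.0645. V = [p*·202.2113 + (1−p*)·0.0000]/1.25 = 153.9415. B = V − Δ·S = -172.2058.
(2,2): S=306.3808. Δ = (V_up−V_dn)/(S_up−S_dn) = (392.1674−202.2113)/(392.1674−202.2113) = 1.0000. V = [p*·392.1674 + (1−p*)·202.2113]/1.25 = 306.3808. B = V − Δ·S = 0.0000.
(1,0): S=123.4200. Δ = (V_up−V_dn)/(S_up−S_dn) = (153.9415−0.0000)/(157.9776−81.4572) = 2.0118. V = [p*·153.9415 + (1−p*)·0.0000]/1.25 = 117.1942. B = V − Δ·S = -131.0986.
(1,1): S=239.3600. Δ = (V_up−V_dn)/(S_up−S_dn) = (306.3808−153.9415)/(306.3808−157.9776) = 1.0272. V = [p*·306.3808 + (1−p*)·153.9415]/1.25 = 239.2038. B = V − Δ·S = -6.6660.
(0,0): S=187.0000. Δ = (V_up−V_dn)/(S_up−S_dn) = (239.2038−117.1942)/(239.3600−123.4200) = 1.0524. V = [p*·239.2038 + (1−p*)·117.1942]/1.25 = 186.6401. B = V − Δ·S = -10.1496.
The time-0 hedge costs 186.6401, which is the no-arbitrage price.

(0,0): Delta=1.0524 Bond=-10.1496
(1,0): Delta=2.0118 Bond=-131.0986
(1,1): Delta=1.0272 Bond=-6.6660
(2,0): Delta=0.0000 Bond=0.0000
(2,1): Delta=2.0645 Bond=-172.2058
(2,2): Delta=1.0000 Bond=0.0000
V0=186.6401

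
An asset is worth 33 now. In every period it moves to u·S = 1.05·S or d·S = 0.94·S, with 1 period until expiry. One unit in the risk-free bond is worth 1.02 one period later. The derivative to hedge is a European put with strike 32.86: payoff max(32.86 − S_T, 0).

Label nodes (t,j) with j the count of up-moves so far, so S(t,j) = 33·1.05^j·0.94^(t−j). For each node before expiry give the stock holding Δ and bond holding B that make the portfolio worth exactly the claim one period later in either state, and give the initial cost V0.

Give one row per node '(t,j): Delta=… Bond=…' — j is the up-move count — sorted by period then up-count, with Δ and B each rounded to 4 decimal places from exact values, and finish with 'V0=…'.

Risk-neutral probability p* = (R−d)/(u−d) = (1.02−0.94)/(1.05−0.94) = 0.7273.
Terminal values V(1,·): V(1,0)=1.8400, V(1,1)=0.0000
Node (0,0) S=33.0000: V=(p*·0.0000+(1−p*)·1.8400)/1.02=0.4920; Δ=(0.0000−1.8400)/(34.6500−31.0200)=-0.5069; B=V−Δ·S=17.2193
Self-financing check: at every node Δ·S+B equals the discounted successor values.

(0,0): Delta=-0.5069 Bond=17.2193
V0=0.4920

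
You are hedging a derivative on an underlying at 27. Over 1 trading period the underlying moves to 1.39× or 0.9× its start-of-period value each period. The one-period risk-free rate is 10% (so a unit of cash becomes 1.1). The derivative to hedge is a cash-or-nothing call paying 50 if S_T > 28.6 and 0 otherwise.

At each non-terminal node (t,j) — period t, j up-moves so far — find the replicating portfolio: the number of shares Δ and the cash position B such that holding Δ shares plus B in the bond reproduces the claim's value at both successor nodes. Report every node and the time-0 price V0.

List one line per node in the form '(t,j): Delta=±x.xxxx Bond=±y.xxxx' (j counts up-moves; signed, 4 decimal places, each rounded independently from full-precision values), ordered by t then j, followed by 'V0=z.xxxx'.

(0,0): Delta=3.7793 Bond=-83.4879
V0=18.5529

Risk-neutral probability p* = (R−d)/(u−d) = (1.1−0.9)/(1.39−0.9) = 0.4082.
Payoff layer (t=1): V(1,0)=0.0000, V(1,1)=50.0000
(0,0): S=27.0000. Δ = (V_up−V_dn)/(S_up−S_dn) = (50.0000−0.0000)/(37.5300−24.3000) = 3.7793. V = [p*·50.0000 + (1−p*)·0.0000]/1.1 = 18.5529. B = V − Δ·S = -83.4879.
Each (Δ,B) replicates both successor values, so the strategy is self-financing and V0 is arbitrage-free.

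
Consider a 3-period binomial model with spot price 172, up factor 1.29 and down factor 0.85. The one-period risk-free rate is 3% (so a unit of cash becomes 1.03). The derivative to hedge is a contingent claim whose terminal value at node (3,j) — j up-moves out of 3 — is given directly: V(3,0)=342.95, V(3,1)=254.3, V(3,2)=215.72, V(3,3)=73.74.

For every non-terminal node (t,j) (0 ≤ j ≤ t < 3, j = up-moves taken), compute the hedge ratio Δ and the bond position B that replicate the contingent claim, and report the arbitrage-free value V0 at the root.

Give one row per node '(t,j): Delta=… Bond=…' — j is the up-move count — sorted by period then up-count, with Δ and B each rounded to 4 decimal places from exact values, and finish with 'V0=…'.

(0,0): Delta=-0.9138 Bond=384.8451
(1,0): Delta=-1.0288 Bond=413.2058
(1,1): Delta=-0.8043 Bond=372.1017
(2,0): Delta=-1.6213 Bond=499.2288
(2,1): Delta=-0.4649 Bond=319.2520
(2,2): Delta=-1.1274 Bond=475.7277
V0=227.6723

Risk-neutral probability p* = (R−d)/(u−d) = (1.03−0.85)/(1.29−0.85) = 0.4091.
Terminal payoffs: V(3,0)=342.9500, V(3,1)=254.3000, V(3,2)=215.7200, V(3,3)=73.7400
(2,0): S=124.2700. Δ = (V_up−V_dn)/(S_up−S_dn) = (254.3000−342.9500)/(160.3083−105.6295) = -1.6213. V = [p*·254.3000 + (1−p*)·342.9500]/1.03 = 297.7515. B = V − Δ·S = 499.2288.
(2,1): S=188.5980. Δ = (V_up−V_dn)/(S_up−S_dn) = (215.7200−254.3000)/(243.2914−160.3083) = -0.4649. V = [p*·215.7200 + (1−p*)·254.3000]/1.03 = 231.5702. B = V − Δ·S = 319.2520.
(2,2): S=286.2252. Δ = (V_up−V_dn)/(S_up−S_dn) = (73.7400−215.7200)/(369.2305−243.2914) = -1.1274. V = [p*·73.7400 + (1−p*)·215.7200]/1.03 = 153.0459. B = V − Δ·S = 475.7277.
(1,0): S=146.2000. Δ = (V_up−V_dn)/(S_up−S_dn) = (231.5702−297.7515)/(188.5980−124.2700) = -1.0288. V = [p*·231.5702 + (1−p*)·297.7515]/1.03 = 262.7935. B = V − Δ·S = 413.2058.
(1,1): S=221.8800. Δ = (V_up−V_dn)/(S_up−S_dn) = (153.0459−231.5702)/(286.2252−188.5980) = -0.8043. V = [p*·153.0459 + (1−p*)·231.5702]/1.03 = 193.6375. B = V − Δ·S = 372.1017.
(0,0): S=172.0000. Δ = (V_up−V_dn)/(S_up−S_dn) = (193.6375−262.7935)/(221.8800−146.2000) = -0.9138. V = [p*·193.6375 + (1−p*)·262.7935]/1.03 = 227.6723. B = V − Δ·S = 384.8451.
Self-financing check: at every node Δ·S+B equals the discounted successor values.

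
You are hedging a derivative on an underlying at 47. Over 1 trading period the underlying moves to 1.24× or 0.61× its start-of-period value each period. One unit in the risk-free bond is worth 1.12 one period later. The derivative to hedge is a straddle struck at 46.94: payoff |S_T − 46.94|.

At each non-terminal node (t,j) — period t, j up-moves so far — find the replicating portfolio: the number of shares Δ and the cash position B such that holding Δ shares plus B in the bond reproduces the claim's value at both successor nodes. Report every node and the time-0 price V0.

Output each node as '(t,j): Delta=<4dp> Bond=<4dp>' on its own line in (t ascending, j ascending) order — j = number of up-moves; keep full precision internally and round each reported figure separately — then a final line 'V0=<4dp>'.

(0,0): Delta=-0.2340 Bond=22.3036
V0=11.3036

Risk-neutral probability p* = (R−d)/(u−d) = (1.12−0.61)/(1.24−0.61) = 0.8095.
At expiry t=1: V(1,0)=18.2700, V(1,1)=11.3400
(0,0): S=47.0000. Δ = (V_up−V_dn)/(S_up−S_dn) = (11.3400−18.2700)/(58.2800−28.6700) = -0.2340. V = [p*·11.3400 + (1−p*)·18.2700]/1.12 = 11.3036. B = V − Δ·S = 22.3036.
The time-0 hedge costs 11.3036, which is the no-arbitrage price.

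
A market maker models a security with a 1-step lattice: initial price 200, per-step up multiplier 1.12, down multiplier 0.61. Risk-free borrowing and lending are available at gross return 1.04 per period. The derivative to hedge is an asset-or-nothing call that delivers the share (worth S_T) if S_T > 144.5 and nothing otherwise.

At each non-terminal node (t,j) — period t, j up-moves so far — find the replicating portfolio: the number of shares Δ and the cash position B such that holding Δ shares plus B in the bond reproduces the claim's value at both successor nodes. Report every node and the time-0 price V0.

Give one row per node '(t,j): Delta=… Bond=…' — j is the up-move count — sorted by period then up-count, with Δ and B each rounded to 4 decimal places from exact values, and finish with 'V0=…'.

Since d<R<u, set p* = (R−d)/(u−d) = 0.8431; price each node as the discounted p*-expectation of its children.
At expiry t=1: V(1,0)=0.0000, V(1,1)=224.0000
(0,0): S=200.0000. Δ = (V_up−V_dn)/(S_up−S_dn) = (224.0000−0.0000)/(224.0000−122.0000) = 2.1961. V = [p*·224.0000 + (1−p*)·0.0000]/1.04 = 181.5988. B = V − Δ·S = -257.6169.
Check: Δ(0,0)·S0 + B(0,0) = 181.5988 = V0.

(0,0): Delta=2.1961 Bond=-257.6169
V0=181.5988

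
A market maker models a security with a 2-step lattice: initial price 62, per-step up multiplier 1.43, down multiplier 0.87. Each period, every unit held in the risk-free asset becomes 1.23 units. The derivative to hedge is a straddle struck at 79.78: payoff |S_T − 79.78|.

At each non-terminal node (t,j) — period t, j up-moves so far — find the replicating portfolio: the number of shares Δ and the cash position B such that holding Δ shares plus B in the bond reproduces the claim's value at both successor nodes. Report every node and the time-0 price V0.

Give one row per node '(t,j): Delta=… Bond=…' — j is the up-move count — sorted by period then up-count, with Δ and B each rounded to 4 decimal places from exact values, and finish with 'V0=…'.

Under the risk-neutral measure, an up-move has probability p* = (R−d)/(u−d) = 0.6429 and values discount at R = 1.23.
Payoff layer (t=2): V(2,0)=32.8522, V(2,1)=2.6458, V(2,2)=47.0038
(1,0): S=53.9400. Δ = (V_up−V_dn)/(S_up−S_dn) = (2.6458−32.8522)/(77.1342−46.9278) = -1.0000. V = [p*·2.6458 + (1−p*)·32.8522]/1.23 = 10.9218. B = V − Δ·S = 64.8618.
(1,1): S=88.6600. Δ = (V_up−V_dn)/(S_up−S_dn) = (47.0038−2.6458)/(126.7838−77.1342) = 0.8934. V = [p*·47.0038 + (1−p*)·2.6458]/1.23 = 25.3347. B = V − Δ·S = -53.8760.
(0,0): S=62.0000. Δ = (V_up−V_dn)/(S_up−S_dn) = (25.3347−10.9218)/(88.6600−53.9400) = 0.4151. V = [p*·25.3347 + (1−p*)·10.9218]/1.23 = 16.4124. B = V − Δ·S = -9.3249.
Each (Δ,B) replicates both successor values, so the strategy is self-financing and V0 is arbitrage-free.

(0,0): Delta=0.4151 Bond=-9.3249
(1,0): Delta=-1.0000 Bond=64.8618
(1,1): Delta=0.8934 Bond=-53.8760
V0=16.4124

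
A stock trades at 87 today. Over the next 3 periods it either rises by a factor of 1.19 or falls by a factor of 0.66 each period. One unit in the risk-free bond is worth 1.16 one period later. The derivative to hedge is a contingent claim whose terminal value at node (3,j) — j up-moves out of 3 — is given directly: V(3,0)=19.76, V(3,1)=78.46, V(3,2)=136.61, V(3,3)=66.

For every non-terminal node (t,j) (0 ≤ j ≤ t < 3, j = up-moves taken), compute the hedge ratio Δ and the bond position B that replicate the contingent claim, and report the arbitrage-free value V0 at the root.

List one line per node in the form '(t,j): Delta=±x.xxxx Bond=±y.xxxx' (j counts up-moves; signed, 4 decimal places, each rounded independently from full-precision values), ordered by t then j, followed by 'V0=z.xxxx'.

(0,0): Delta=-0.9097 Bond=128.3328
(1,0): Delta=1.6481 Bond=1.9957
(1,1): Delta=-0.9948 Bond=157.6783
(2,0): Delta=2.9225 Bond=-45.9811
(2,1): Delta=1.6057 Bond=5.2128
(2,2): Delta=-1.0814 Bond=193.5685
V0=49.1871

No-arbitrage ⇒ martingale measure with p* = (R−d)/(u−d) = 0.9434.
Terminal payoffs: V(3,0)=19.7600, V(3,1)=78.4600, V(3,2)=136.6100, V(3,3)=66.0000
Node (2,0) S=37.8972: V=(p*·78.4600+(1−p*)·19.7600)/1.16=64.7736; Δ=(78.4600−19.7600)/(45.0977−25.0122)=2.9225; B=V−Δ·S=-45.9811
Node (2,1) S=68.3298: V=(p*·136.6100+(1−p*)·78.4600)/1.16=114.9297; Δ=(136.6100−78.4600)/(81.3125−45.0977)=1.6057; B=V−Δ·S=5.2128
Node (2,2) S=123.2007: V=(p*·66.0000+(1−p*)·136.6100)/1.16=60.3421; Δ=(66.0000−136.6100)/(146.6088−81.3125)=-1.0814; B=V−Δ·S=193.5685
Node (1,0) S=57.4200: V=(p*·114.9297+(1−p*)·64.7736)/1.16=96.6299; Δ=(114.9297−64.7736)/(68.3298−37.8972)=1.6481; B=V−Δ·S=1.9957
Node (1,1) S=103.5300: V=(p*·60.3421+(1−p*)·114.9297)/1.16=54.6827; Δ=(60.3421−114.9297)/(123.2007−68.3298)=-0.9948; B=V−Δ·S=157.6783
Node (0,0) S=87.0000: V=(p*·54.6827+(1−p*)·96.6299)/1.16=49.1871; Δ=(54.6827−96.6299)/(103.5300−57.4200)=-0.9097; B=V−Δ·S=128.3328
Check: Δ(0,0)·S0 + B(0,0) = 49.1871 = V0.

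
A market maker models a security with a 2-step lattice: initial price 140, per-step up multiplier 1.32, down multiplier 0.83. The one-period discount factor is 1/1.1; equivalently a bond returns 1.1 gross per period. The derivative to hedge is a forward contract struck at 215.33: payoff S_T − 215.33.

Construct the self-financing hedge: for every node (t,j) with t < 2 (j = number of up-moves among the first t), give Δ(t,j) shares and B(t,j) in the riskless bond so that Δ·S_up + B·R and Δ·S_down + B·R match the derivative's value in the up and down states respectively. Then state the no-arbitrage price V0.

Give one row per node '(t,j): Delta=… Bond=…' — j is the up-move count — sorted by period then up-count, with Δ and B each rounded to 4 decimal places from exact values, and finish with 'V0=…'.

The replicating-portfolio and risk-neutral prices coincide; use p* = (1.1−0.83)/(1.32−0.83) = 0.5510 for the latter.
Terminal payoffs: V(2,0)=-118.8840, V(2,1)=-61.9460, V(2,2)=28.6060
Node (1,0) S=116.2000: V=(p*·-61.9460+(1−p*)·-118.8840)/1.1=-79.5545; Δ=(-61.9460−-118.8840)/(153.3840−96.4460)=1.0000; B=V−Δ·S=-195.7545
Node (1,1) S=184.8000: V=(p*·28.6060+(1−p*)·-61.9460)/1.1=-10.9545; Δ=(28.6060−-61.9460)/(243.9360−153.3840)=1.0000; B=V−Δ·S=-195.7545
Node (0,0) S=140.0000: V=(p*·-10.9545+(1−p*)·-79.5545)/1.1=-37.9587; Δ=(-10.9545−-79.5545)/(184.8000−116.2000)=1.0000; B=V−Δ·S=-177.9587
The time-0 hedge costs -37.9587, which is the no-arbitrage price.

(0,0): Delta=1.0000 Bond=-177.9587
(1,0): Delta=1.0000 Bond=-195.7545
(1,1): Delta=1.0000 Bond=-195.7545
V0=-37.9587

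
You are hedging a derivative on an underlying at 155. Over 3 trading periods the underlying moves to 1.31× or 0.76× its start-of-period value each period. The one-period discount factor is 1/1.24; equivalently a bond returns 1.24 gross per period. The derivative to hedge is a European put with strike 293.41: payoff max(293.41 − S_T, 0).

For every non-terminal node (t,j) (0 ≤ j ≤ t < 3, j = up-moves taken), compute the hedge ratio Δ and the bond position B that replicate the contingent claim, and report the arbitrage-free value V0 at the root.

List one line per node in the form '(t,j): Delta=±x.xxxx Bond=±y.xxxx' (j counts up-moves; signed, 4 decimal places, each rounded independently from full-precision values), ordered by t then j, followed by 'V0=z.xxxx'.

(0,0): Delta=-0.6802 Bond=123.5052
(1,0): Delta=-1.0000 Bond=190.8234
(1,1): Delta=-0.6531 Bond=147.6519
(2,0): Delta=-1.0000 Bond=236.6210
(2,1): Delta=-1.0000 Bond=236.6210
(2,2): Delta=-0.6238 Bond=175.2815
V0=18.0801

The replicating-portfolio and risk-neutral prices coincide; use p* = (1.24−0.76)/(1.31−0.76) = 0.8727 for the latter.
Terminal payoffs: V(3,0)=225.3687, V(3,1)=176.1283, V(3,2)=91.2534, V(3,3)=0.0000
(2,0): S=89.5280. Δ = (V_up−V_dn)/(S_up−S_dn) = (176.1283−225.3687)/(117.2817−68.0413) = -1.0000. V = [p*·176.1283 + (1−p*)·225.3687]/1.24 = 147.0930. B = V − Δ·S = 236.6210.
(2,1): S=154.3180. Δ = (V_up−V_dn)/(S_up−S_dn) = (91.2534−176.1283)/(202.1566−117.2817) = -1.0000. V = [p*·91.2534 + (1−p*)·176.1283]/1.24 = 82.3030. B = V − Δ·S = 236.6210.
(2,2): S=265.9955. Δ = (V_up−V_dn)/(S_up−S_dn) = (0.0000−91.2534)/(348.4541−202.1566) = -0.6238. V = [p*·0.0000 + (1−p*)·91.2534]/1.24 = 9.3662. B = V − Δ·S = 175.2815.
(1,0): S=117.8000. Δ = (V_up−V_dn)/(S_up−S_dn) = (82.3030−147.0930)/(154.3180−89.5280) = -1.0000. V = [p*·82.3030 + (1−p*)·147.0930]/1.24 = 73.0234. B = V − Δ·S = 190.8234.
(1,1): S=203.0500. Δ = (V_up−V_dn)/(S_up−S_dn) = (9.3662−82.3030)/(265.9955−154.3180) = -0.6531. V = [p*·9.3662 + (1−p*)·82.3030]/1.24 = 15.0396. B = V − Δ·S = 147.6519.
(0,0): S=155.0000. Δ = (V_up−V_dn)/(S_up−S_dn) = (15.0396−73.0234)/(203.0500−117.8000) = -0.6802. V = [p*·15.0396 + (1−p*)·73.0234]/1.24 = 18.0801. B = V − Δ·S = 123.5052.
Root portfolio cost Δ·155+B reproduces V0=18.0801.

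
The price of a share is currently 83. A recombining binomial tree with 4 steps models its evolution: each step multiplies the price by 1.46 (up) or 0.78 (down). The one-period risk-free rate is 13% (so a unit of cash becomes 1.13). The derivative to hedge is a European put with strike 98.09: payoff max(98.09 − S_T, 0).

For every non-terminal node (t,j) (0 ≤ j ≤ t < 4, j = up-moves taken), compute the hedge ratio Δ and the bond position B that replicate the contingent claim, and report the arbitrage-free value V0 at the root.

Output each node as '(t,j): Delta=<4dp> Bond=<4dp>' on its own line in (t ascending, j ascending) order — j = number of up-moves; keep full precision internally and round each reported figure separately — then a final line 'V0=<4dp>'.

No-arbitrage ⇒ martingale measure with p* = (R−d)/(u−d) = 0.5147.
Payoff layer (t=4): V(4,0)=67.3675, V(4,1)=40.5838, V(4,2)=0.0000, V(4,3)=0.0000, V(4,4)=0.0000
Node (3,0) S=39.3878: V=(p*·40.5838+(1−p*)·67.3675)/1.13=47.4175; Δ=(40.5838−67.3675)/(57.5062−30.7225)=-1.0000; B=V−Δ·S=86.8053
Node (3,1) S=73.7259: V=(p*·0.0000+(1−p*)·40.5838)/1.13=17.4293; Δ=(0.0000−40.5838)/(107.6398−57.5062)=-0.8095; B=V−Δ·S=77.1113
Node (3,2) S=137.9998: V=(p*·0.0000+(1−p*)·0.0000)/1.13=0.0000; Δ=(0.0000−0.0000)/(201.4797−107.6398)=0.0000; B=V−Δ·S=0.0000
Node (3,3) S=258.3073: V=(p*·0.0000+(1−p*)·0.0000)/1.13=0.0000; Δ=(0.0000−0.0000)/(377.1286−201.4797)=0.0000; B=V−Δ·S=0.0000
Node (2,0) S=50.4972: V=(p*·17.4293+(1−p*)·47.4175)/1.13=28.3030; Δ=(17.4293−47.4175)/(73.7259−39.3878)=-0.8733; B=V−Δ·S=72.4033
Node (2,1) S=94.5204: V=(p*·0.0000+(1−p*)·17.4293)/1.13=7.4852; Δ=(0.0000−17.4293)/(137.9998−73.7259)=-0.2712; B=V−Δ·S=33.1165
Node (2,2) S=176.9228: V=(p*·0.0000+(1−p*)·0.0000)/1.13=0.0000; Δ=(0.0000−0.0000)/(258.3073−137.9998)=0.0000; B=V−Δ·S=0.0000
Node (1,0) S=64.7400: V=(p*·7.4852+(1−p*)·28.3030)/1.13=15.5646; Δ=(7.4852−28.3030)/(94.5204−50.4972)=-0.4729; B=V−Δ·S=46.1789
Node (1,1) S=121.1800: V=(p*·0.0000+(1−p*)·7.4852)/1.13=3.2146; Δ=(0.0000−7.4852)/(176.9228−94.5204)=-0.0908; B=V−Δ·S=14.2223
Node (0,0) S=83.0000: V=(p*·3.2146+(1−p*)·15.5646)/1.13=8.1487; Δ=(3.2146−15.5646)/(121.1800−64.7400)=-0.2188; B=V−Δ·S=26.3103
Self-financing check: at every node Δ·S+B equals the discounted successor values.

(0,0): Delta=-0.2188 Bond=26.3103
(1,0): Delta=-0.4729 Bond=46.1789
(1,1): Delta=-0.0908 Bond=14.2223
(2,0): Delta=-0.8733 Bond=72.4033
(2,1): Delta=-0.2712 Bond=33.1165
(2,2): Delta=0.0000 Bond=0.0000
(3,0): Delta=-1.0000 Bond=86.8053
(3,1): Delta=-0.8095 Bond=77.1113
(3,2): Delta=0.0000 Bond=0.0000
(3,3): Delta=0.0000 Bond=0.0000
V0=8.1487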